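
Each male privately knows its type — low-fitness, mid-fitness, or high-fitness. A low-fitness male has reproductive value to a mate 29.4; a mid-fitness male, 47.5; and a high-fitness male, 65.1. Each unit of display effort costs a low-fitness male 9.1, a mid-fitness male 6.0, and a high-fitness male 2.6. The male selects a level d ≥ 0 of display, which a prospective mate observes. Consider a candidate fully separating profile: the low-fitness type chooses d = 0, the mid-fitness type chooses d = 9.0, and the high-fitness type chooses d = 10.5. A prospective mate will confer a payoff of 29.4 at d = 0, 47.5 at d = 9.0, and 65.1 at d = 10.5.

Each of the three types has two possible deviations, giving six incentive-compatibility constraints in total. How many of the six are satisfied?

Mid-fitness (own payoff 47.5 − 6.0×9.0 = -6.5): to d=0 gives 29.4 → profitable ✗; to d=10.5 gives 65.1 − 6.0×10.5 = 2.1 → profitable ✗.
Low-fitness (own payoff 29.4): to d=9.0 gives 47.5 − 9.1×9.0 = -34.4 → no gain ✓; to d=10.5 gives 65.1 − 9.1×10.5 = -30.45 → no gain ✓.
High-fitness (own payoff 65.1 − 2.6×10.5 = 37.8): to d=0 gives 29.4 → no gain ✓; to d=9.0 gives 47.5 − 2.6×9.0 = 24.1 → no gain ✓.
4 of the 6 constraints hold; not an equilibrium.

4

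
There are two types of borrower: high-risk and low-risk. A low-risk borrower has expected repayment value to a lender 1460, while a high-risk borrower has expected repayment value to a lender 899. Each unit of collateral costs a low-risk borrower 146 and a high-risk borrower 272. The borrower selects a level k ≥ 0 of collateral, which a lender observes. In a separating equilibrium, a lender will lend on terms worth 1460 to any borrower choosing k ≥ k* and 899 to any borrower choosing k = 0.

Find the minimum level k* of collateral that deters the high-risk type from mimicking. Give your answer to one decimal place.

A high-risk borrower choosing k = 0 receives 899.
Imitating at k* instead would pay 1460 at cost 272·k*, netting 1460 − 272·k*.
Indifference: 899 = 1460 − 272·k*, so k* = (1460 − 899) / 272 ≈ 2.1.
At k* the high-risk type's incentive constraint just binds; the low-risk type strictly prefers k* since its per-unit cost is lower.

2.1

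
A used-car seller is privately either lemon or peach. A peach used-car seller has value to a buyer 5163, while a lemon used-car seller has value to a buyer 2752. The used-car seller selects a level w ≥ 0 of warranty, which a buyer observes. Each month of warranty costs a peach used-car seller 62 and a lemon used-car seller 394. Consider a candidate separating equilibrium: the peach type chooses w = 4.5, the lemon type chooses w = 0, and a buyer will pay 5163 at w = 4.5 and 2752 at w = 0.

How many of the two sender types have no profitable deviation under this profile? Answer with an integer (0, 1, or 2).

Peach type: signal → 5163 − 62 × 4.5 = 4884; deviate to 0 → 2752. IC holds (4884 ≥ 2752).
Lemon type: stay at 0 → 2752; mimic → 5163 − 394 × 4.5 = 3390. IC fails (2752 < 3390).
1 of 2 constraints hold, so this profile is not an equilibrium.

1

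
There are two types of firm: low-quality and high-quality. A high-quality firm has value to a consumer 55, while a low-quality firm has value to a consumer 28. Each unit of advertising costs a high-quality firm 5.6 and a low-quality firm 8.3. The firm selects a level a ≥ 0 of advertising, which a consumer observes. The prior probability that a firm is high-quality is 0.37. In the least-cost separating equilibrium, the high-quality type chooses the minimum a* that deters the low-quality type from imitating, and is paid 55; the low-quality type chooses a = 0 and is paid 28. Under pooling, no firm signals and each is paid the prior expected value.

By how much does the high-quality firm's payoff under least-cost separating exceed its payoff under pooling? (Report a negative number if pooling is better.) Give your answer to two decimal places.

Least-cost separating signal: a* solves 28 = 55 − 8.3·a*, so a* = (55 − 28)/8.3 ≈ 3.2530.
High-quality type's separating payoff: 55 − 5.6 × a* = 55 − 5.6 × (55 − 28)/8.3 = 55 − 151.2/8.3 ≈ 36.7831.
Pooling payoff: 0.37 × 55 + 0.63 × 28 = 37.99.
Difference: 36.7831 − 37.99 = -1.2069, i.e. -1.21 to two decimal places.
The high-quality type would prefer the pooling outcome.

-1.21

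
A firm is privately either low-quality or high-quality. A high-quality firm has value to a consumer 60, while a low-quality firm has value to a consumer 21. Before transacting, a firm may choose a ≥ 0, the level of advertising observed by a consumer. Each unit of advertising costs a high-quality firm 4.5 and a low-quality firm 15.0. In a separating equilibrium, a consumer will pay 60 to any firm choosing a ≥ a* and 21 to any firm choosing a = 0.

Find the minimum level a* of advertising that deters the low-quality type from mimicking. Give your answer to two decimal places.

2.60

A low-quality firm choosing a = 0 receives 21.
Imitating at a* instead would pay 60 at cost 15.0·a*, netting 60 − 15.0·a*.
Indifference: 21 = 60 − 15.0·a*, so a* = (60 − 21) / 15.0 = 2.60.
At a* the low-quality type's incentive constraint just binds; the high-quality type strictly prefers a* since its per-unit cost is lower.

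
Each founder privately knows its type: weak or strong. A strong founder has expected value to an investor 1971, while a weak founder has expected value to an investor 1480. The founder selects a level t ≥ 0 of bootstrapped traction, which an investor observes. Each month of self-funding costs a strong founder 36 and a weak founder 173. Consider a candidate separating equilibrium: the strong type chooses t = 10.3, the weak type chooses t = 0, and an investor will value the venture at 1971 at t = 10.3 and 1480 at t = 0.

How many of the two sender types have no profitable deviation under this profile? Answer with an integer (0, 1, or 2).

2

Weak type: stay at 0 → 1480; mimic → 1971 − 173 × 10.3 = 189.1. IC holds (1480 ≥ 189.1).
Strong type: signal → 1971 − 36 × 10.3 = 1600.2; deviate to 0 → 1480. IC holds (1600.2 ≥ 1480).
2 of 2 constraints hold, so this is a separating equilibrium.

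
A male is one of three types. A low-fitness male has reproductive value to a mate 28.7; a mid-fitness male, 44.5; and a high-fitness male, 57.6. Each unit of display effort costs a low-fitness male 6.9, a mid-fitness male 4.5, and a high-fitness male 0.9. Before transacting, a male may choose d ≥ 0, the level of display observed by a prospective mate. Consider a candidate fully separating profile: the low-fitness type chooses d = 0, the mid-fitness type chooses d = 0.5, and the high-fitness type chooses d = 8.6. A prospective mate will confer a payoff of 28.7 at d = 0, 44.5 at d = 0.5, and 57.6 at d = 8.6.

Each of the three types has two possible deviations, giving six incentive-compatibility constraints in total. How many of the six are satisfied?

High-fitness (own payoff 57.6 − 0.9×8.6 = 49.86): to d=0 gives 28.7 → no gain ✓; to d=0.5 gives 44.5 − 0.9×0.5 = 44.05 → no gain ✓.
Mid-fitness (own payoff 44.5 − 4.5×0.5 = 42.25): to d=0 gives 28.7 → no gain ✓; to d=8.6 gives 57.6 − 4.5×8.6 = 18.9 → no gain ✓.
Low-fitness (own payoff 28.7): to d=0.5 gives 44.5 − 6.9×0.5 = 41.05 → profitable ✗; to d=8.6 gives 57.6 − 6.9×8.6 = -1.74 → no gain ✓.
5 of the 6 constraints hold; not an equilibrium.

5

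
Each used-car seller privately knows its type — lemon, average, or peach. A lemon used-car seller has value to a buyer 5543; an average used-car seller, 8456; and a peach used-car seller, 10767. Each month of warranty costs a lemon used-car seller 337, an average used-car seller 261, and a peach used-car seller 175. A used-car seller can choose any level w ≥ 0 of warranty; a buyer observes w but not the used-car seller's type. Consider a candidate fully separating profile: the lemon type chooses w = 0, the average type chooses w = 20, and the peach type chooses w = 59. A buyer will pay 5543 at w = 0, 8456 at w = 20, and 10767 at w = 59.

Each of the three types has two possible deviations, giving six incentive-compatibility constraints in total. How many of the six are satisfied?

Peach (own payoff 10767 − 175×59 = 442): to w=0 gives 5543 → profitable ✗; to w=20 gives 8456 − 175×20 = 4956 → profitable ✗.
Average (own payoff 8456 − 261×20 = 3236): to w=0 gives 5543 → profitable ✗; to w=59 gives 10767 − 261×59 = -4632 → no gain ✓.
Lemon (own payoff 5543): to w=20 gives 8456 − 337×20 = 1716 → no gain ✓; to w=59 gives 10767 − 337×59 = -9116 → no gain ✓.
3 of the 6 constraints hold; not an equilibrium.

3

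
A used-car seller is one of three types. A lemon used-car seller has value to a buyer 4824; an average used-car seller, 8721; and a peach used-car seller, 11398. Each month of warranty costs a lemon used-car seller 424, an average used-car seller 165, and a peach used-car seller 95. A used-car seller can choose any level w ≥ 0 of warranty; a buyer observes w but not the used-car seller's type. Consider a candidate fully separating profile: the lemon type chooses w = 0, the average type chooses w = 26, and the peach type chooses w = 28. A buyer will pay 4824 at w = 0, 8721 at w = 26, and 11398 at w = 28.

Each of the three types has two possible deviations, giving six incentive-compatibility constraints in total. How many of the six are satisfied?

4

Lemon (own payoff 4824): to w=26 gives 8721 − 424×26 = -2303 → no gain ✓; to w=28 gives 11398 − 424×28 = -474 → no gain ✓.
Peach (own payoff 11398 − 95×28 = 8738): to w=0 gives 4824 → no gain ✓; to w=26 gives 8721 − 95×26 = 6251 → no gain ✓.
Average (own payoff 8721 − 165×26 = 4431): to w=0 gives 4824 → profitable ✗; to w=28 gives 11398 − 165×28 = 6778 → profitable ✗.
4 of the 6 constraints hold; not an equilibrium.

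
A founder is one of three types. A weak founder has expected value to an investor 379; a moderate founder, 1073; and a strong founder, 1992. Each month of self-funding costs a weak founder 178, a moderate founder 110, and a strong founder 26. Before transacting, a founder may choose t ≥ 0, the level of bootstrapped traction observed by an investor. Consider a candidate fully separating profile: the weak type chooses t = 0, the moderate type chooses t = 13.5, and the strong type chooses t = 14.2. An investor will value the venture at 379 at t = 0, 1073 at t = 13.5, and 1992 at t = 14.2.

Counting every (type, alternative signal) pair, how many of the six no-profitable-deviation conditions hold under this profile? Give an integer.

4

Moderate (own payoff 1073 − 110×13.5 = -412): to t=0 gives 379 → profitable ✗; to t=14.2 gives 1992 − 110×14.2 = 430 → profitable ✗.
Weak (own payoff 379): to t=13.5 gives 1073 − 178×13.5 = -1330 → no gain ✓; to t=14.2 gives 1992 − 178×14.2 = -535.6 → no gain ✓.
Strong (own payoff 1992 − 26×14.2 = 1622.8): to t=0 gives 379 → no gain ✓; to t=13.5 gives 1073 − 26×13.5 = 722 → no gain ✓.
4 of the 6 constraints hold; not an equilibrium.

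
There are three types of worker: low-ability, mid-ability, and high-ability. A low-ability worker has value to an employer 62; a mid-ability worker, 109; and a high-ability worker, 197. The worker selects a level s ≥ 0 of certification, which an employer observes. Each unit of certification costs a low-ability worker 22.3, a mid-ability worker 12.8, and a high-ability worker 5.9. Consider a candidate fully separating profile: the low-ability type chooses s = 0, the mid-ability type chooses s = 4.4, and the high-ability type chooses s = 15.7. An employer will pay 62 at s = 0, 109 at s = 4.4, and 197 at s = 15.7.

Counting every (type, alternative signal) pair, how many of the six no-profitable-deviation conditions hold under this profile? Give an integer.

Low-ability (own payoff 62): to s=4.4 gives 109 − 22.3×4.4 = 10.88 → no gain ✓; to s=15.7 gives 197 − 22.3×15.7 = -153.11 → no gain ✓.
High-ability (own payoff 197 − 5.9×15.7 = 104.37): to s=0 gives 62 → no gain ✓; to s=4.4 gives 109 − 5.9×4.4 = 83.04 → no gain ✓.
Mid-ability (own payoff 109 − 12.8×4.4 = 52.68): to s=0 gives 62 → profitable ✗; to s=15.7 gives 197 − 12.8×15.7 = -3.96 → no gain ✓.
5 of the 6 constraints hold; not an equilibrium.

5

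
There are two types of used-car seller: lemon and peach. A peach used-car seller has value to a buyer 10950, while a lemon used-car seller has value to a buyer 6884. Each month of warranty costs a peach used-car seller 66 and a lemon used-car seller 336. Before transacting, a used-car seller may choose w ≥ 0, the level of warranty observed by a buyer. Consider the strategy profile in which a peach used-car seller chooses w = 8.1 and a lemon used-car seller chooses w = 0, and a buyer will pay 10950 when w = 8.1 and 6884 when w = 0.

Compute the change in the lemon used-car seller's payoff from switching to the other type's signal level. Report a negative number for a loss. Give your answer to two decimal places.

1344.40

Playing w = 0 the lemon used-car seller receives 6884.
Deviating to w = 8.1 brings payment 10950 at cost 336 × 8.1 = 2721.6, netting 8228.4.
Gain from deviating: 8228.4 − 6884 = 1344.40.
The gain is positive, so the lemon type's incentive-compatibility constraint is violated — this profile is not a separating equilibrium.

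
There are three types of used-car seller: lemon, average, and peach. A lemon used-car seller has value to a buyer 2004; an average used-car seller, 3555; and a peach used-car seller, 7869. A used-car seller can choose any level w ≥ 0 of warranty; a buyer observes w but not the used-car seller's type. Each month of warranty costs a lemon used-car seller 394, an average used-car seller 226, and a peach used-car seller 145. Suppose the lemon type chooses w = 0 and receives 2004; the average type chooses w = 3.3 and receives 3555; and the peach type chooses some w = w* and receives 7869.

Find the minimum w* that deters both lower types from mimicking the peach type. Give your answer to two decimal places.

22.39

Lemon type (on-path payoff 2004) won't mimic when 2004 ≥ 7869 − 394·w*, i.e. w* ≥ 14.89.
Average type (on-path payoff 3555 − 226×3.3 = 2809.2) won't mimic when 2809.2 ≥ 7869 − 226·w*, i.e. w* ≥ 22.39.
Both must hold, so w* = max(14.89, 22.39) = 22.39. The average type's constraint binds.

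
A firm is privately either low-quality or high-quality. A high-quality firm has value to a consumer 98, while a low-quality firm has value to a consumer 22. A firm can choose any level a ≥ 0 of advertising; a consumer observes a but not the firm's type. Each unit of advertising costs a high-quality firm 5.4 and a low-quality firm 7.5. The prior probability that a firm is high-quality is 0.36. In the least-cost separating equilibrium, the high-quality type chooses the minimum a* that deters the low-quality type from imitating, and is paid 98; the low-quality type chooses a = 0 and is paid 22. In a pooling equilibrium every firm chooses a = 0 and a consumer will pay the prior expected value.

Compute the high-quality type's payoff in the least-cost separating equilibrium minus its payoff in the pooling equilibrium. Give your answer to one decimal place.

-6.1

Least-cost separating signal: a* solves 22 = 98 − 7.5·a*, so a* = (98 − 22)/7.5 ≈ 10.1333.
High-quality type's separating payoff: 98 − 5.4 × a* = 98 − 5.4 × (98 − 22)/7.5 = 98 − 410.4/7.5 = 43.28.
Pooling payoff: 0.36 × 98 + 0.64 × 22 = 49.36.
Difference: 43.28 − 49.36 = -6.08, i.e. -6.1 to one decimal place.
The high-quality type would prefer the pooling outcome.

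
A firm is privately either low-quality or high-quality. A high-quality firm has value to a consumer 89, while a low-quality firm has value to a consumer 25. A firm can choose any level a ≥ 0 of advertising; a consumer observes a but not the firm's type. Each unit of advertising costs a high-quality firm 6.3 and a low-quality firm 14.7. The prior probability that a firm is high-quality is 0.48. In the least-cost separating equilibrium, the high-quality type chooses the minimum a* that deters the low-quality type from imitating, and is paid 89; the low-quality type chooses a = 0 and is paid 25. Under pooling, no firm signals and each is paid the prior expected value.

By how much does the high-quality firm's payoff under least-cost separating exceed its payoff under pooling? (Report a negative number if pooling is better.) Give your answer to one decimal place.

5.9

Least-cost separating signal: a* solves 25 = 89 − 14.7·a*, so a* = (89 − 25)/14.7 ≈ 4.3537.
High-quality type's separating payoff: 89 − 6.3 × a* = 89 − 6.3 × (89 − 25)/14.7 = 89 − 403.2/14.7 ≈ 61.571.
Pooling payoff: 0.48 × 89 + 0.52 × 25 = 55.72.
Difference: 61.571 − 55.72 = 5.851, i.e. 5.9 to one decimal place.
The high-quality type prefers to separate.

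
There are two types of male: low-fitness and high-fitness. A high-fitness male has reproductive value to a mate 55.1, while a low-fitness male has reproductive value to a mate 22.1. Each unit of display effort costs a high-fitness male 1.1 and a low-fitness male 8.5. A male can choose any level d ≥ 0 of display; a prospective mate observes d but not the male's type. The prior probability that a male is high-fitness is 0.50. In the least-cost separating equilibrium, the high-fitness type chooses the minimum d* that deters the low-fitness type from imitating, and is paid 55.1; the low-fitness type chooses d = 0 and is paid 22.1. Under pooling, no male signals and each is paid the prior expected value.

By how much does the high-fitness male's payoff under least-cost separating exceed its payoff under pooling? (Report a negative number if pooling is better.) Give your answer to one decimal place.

12.2

Least-cost separating signal: d* solves 22.1 = 55.1 − 8.5·d*, so d* = (55.1 − 22.1)/8.5 ≈ 3.8824.
High-fitness type's separating payoff: 55.1 − 1.1 × d* = 55.1 − 1.1 × (55.1 − 22.1)/8.5 = 55.1 − 36.3/8.5 ≈ 50.829.
Pooling payoff: 0.50 × 55.1 + 0.50 × 22.1 = 38.6.
Difference: 50.829 − 38.6 = 12.229, i.e. 12.2 to one decimal place.
The high-fitness type prefers to separate.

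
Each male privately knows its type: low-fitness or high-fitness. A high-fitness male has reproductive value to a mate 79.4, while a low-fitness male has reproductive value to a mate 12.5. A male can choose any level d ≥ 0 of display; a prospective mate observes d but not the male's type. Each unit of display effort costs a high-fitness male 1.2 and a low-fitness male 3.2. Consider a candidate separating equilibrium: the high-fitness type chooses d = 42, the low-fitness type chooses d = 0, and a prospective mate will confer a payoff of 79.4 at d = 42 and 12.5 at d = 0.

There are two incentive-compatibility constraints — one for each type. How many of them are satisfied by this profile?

2

High-fitness type: signal → 79.4 − 1.2 × 42 = 29; deviate to 0 → 12.5. IC holds (29 ≥ 12.5).
Low-fitness type: stay at 0 → 12.5; mimic → 79.4 − 3.2 × 42 = -55. IC holds (12.5 ≥ -55).
2 of 2 constraints hold, so this is a separating equilibrium.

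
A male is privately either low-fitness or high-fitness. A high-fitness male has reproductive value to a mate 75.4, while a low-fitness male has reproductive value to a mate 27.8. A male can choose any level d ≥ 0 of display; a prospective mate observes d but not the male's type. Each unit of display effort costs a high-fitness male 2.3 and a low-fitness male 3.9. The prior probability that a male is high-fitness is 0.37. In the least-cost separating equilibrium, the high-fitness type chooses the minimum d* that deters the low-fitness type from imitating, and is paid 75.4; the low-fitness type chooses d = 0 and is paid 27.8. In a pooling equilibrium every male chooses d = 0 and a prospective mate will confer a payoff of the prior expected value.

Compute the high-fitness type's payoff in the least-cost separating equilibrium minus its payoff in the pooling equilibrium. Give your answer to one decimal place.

Least-cost separating signal: d* solves 27.8 = 75.4 − 3.9·d*, so d* = (75.4 − 27.8)/3.9 ≈ 12.2051.
High-fitness type's separating payoff: 75.4 − 2.3 × d* = 75.4 − 2.3 × (75.4 − 27.8)/3.9 = 75.4 − 109.48/3.9 ≈ 47.328.
Pooling payoff: 0.37 × 75.4 + 0.63 × 27.8 = 45.412.
Difference: 47.328 − 45.412 = 1.916, i.e. 1.9 to one decimal place.
The high-fitness type prefers to separate.

1.9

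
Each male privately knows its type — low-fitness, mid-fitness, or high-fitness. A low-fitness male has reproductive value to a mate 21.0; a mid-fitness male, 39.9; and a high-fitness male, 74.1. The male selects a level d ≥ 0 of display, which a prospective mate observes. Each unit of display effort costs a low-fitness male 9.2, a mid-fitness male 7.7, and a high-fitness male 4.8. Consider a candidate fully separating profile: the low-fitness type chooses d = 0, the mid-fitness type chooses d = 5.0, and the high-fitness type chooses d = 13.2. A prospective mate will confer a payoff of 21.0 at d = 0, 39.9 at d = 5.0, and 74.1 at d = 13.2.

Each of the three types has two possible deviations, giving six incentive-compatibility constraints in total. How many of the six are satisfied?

3

High-fitness (own payoff 74.1 − 4.8×13.2 = 10.74): to d=0 gives 21.0 → profitable ✗; to d=5.0 gives 39.9 − 4.8×5.0 = 15.9 → profitable ✗.
Low-fitness (own payoff 21.0): to d=5.0 gives 39.9 − 9.2×5.0 = -6.1 → no gain ✓; to d=13.2 gives 74.1 − 9.2×13.2 = -47.34 → no gain ✓.
Mid-fitness (own payoff 39.9 − 7.7×5.0 = 1.4): to d=0 gives 21.0 → profitable ✗; to d=13.2 gives 74.1 − 7.7×13.2 = -27.54 → no gain ✓.
3 of the 6 constraints hold; not an equilibrium.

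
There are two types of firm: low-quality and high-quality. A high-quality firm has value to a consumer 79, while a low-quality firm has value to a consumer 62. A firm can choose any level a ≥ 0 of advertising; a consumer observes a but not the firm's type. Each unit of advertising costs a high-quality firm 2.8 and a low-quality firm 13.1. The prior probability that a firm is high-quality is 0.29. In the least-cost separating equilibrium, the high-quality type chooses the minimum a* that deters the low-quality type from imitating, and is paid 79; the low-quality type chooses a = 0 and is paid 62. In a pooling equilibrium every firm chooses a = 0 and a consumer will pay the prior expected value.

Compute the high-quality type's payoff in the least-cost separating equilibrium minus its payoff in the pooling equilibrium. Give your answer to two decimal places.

8.44

Least-cost separating signal: a* solves 62 = 79 − 13.1·a*, so a* = (79 − 62)/13.1 ≈ 1.2977.
High-quality type's separating payoff: 79 − 2.8 × a* = 79 − 2.8 × (79 − 62)/13.1 = 79 − 47.6/13.1 ≈ 75.3664.
Pooling payoff: 0.29 × 79 + 0.71 × 62 = 66.93.
Difference: 75.3664 − 66.93 = 8.4364, i.e. 8.44 to two decimal places.
The high-quality type prefers to separate.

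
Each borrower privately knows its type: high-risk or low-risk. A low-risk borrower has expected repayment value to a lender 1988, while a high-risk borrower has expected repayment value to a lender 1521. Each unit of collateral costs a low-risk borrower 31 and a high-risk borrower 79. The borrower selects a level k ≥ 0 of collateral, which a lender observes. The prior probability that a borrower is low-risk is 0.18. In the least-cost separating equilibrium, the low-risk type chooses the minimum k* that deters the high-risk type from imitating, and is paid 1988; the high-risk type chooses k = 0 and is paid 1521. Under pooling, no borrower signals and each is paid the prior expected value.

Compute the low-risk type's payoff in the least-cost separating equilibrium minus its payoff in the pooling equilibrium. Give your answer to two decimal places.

Least-cost separating signal: k* solves 1521 = 1988 − 79·k*, so k* = (1988 − 1521)/79 ≈ 5.9114.
Low-risk type's separating payoff: 1988 − 31 × k* = 1988 − 31 × (1988 − 1521)/79 = 1988 − 14477/79 ≈ 1804.7468.
Pooling payoff: 0.18 × 1988 + 0.82 × 1521 = 1605.06.
Difference: 1804.7468 − 1605.06 = 199.6868, i.e. 199.69 to two decimal places.
The low-risk type prefers to separate.

199.69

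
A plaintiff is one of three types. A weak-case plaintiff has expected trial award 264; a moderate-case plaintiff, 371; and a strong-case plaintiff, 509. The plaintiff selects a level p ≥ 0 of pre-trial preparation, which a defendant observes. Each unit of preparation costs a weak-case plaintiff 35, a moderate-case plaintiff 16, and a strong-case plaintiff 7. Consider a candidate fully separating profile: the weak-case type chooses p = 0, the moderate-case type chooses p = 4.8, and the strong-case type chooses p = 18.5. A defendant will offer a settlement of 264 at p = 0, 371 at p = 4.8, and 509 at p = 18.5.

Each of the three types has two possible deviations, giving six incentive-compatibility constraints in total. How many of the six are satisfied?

6

Moderate-case (own payoff 371 − 16×4.8 = 294.2): to p=0 gives 264 → no gain ✓; to p=18.5 gives 509 − 16×18.5 = 213 → no gain ✓.
Strong-case (own payoff 509 − 7×18.5 = 379.5): to p=0 gives 264 → no gain ✓; to p=4.8 gives 371 − 7×4.8 = 337.4 → no gain ✓.
Weak-case (own payoff 264): to p=4.8 gives 371 − 35×4.8 = 203 → no gain ✓; to p=18.5 gives 509 − 35×18.5 = -138.5 → no gain ✓.
6 of the 6 constraints hold; this profile is a separating equilibrium.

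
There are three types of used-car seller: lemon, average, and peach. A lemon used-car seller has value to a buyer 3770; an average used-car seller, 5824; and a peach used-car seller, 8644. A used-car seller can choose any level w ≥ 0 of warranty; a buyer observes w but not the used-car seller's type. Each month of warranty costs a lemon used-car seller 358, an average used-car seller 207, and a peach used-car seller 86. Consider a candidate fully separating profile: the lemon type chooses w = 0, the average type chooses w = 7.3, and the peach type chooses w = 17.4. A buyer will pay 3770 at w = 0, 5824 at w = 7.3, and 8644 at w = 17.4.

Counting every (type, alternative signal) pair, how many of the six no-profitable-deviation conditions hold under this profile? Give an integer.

5

Average (own payoff 5824 − 207×7.3 = 4312.9): to w=0 gives 3770 → no gain ✓; to w=17.4 gives 8644 − 207×17.4 = 5042.2 → profitable ✗.
Peach (own payoff 8644 − 86×17.4 = 7147.6): to w=0 gives 3770 → no gain ✓; to w=7.3 gives 5824 − 86×7.3 = 5196.2 → no gain ✓.
Lemon (own payoff 3770): to w=7.3 gives 5824 − 358×7.3 = 3210.6 → no gain ✓; to w=17.4 gives 8644 − 358×17.4 = 2414.8 → no gain ✓.
5 of the 6 constraints hold; not an equilibrium.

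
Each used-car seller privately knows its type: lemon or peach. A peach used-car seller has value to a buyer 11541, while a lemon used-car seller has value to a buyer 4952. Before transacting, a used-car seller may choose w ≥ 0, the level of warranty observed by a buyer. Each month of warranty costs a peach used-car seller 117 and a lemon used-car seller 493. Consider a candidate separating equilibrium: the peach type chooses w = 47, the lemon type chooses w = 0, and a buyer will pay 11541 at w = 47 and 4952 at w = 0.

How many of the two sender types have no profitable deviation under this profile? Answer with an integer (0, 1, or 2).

Peach type: signal → 11541 − 117 × 47 = 6042; deviate to 0 → 4952. IC holds (6042 ≥ 4952).
Lemon type: stay at 0 → 4952; mimic → 11541 − 493 × 47 = -11630. IC holds (4952 ≥ -11630).
2 of 2 constraints hold, so this is a separating equilibrium.

2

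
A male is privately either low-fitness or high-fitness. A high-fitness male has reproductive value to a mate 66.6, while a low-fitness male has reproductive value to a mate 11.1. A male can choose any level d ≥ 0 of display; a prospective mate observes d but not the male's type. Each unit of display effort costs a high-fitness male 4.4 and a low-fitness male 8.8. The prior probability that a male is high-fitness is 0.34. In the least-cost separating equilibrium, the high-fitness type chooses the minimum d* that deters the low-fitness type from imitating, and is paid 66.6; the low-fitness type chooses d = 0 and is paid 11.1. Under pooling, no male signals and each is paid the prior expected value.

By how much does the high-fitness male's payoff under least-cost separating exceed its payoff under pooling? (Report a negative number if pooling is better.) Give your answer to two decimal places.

8.88

Least-cost separating signal: d* solves 11.1 = 66.6 − 8.8·d*, so d* = (66.6 − 11.1)/8.8 ≈ 6.3068.
High-fitness type's separating payoff: 66.6 − 4.4 × d* = 66.6 − 4.4 × (66.6 − 11.1)/8.8 = 66.6 − 244.2/8.8 = 38.85.
Pooling payoff: 0.34 × 66.6 + 0.66 × 11.1 = 29.97.
Difference: 38.85 − 29.97 = 8.88.
The high-fitness type prefers to separate.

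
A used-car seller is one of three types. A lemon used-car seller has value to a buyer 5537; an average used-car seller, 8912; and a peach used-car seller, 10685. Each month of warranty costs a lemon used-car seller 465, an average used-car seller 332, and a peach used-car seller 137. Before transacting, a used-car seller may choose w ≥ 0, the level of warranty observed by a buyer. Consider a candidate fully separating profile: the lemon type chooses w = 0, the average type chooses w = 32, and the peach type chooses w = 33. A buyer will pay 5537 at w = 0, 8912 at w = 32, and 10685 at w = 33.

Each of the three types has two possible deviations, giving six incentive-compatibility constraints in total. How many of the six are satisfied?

Lemon (own payoff 5537): to w=32 gives 8912 − 465×32 = -5968 → no gain ✓; to w=33 gives 10685 − 465×33 = -4660 → no gain ✓.
Peach (own payoff 10685 − 137×33 = 6164): to w=0 gives 5537 → no gain ✓; to w=32 gives 8912 − 137×32 = 4528 → no gain ✓.
Average (own payoff 8912 − 332×32 = -1712): to w=0 gives 5537 → profitable ✗; to w=33 gives 10685 − 332×33 = -271 → profitable ✗.
4 of the 6 constraints hold; not an equilibrium.

4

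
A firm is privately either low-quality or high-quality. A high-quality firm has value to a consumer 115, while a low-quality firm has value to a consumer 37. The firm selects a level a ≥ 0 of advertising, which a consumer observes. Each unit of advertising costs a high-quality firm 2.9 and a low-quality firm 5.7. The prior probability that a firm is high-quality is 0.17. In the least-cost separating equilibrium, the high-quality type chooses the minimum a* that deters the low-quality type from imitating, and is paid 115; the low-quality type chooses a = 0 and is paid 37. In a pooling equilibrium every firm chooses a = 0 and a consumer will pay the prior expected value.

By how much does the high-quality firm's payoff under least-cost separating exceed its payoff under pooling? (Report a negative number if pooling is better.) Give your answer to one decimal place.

25.1

Least-cost separating signal: a* solves 37 = 115 − 5.7·a*, so a* = (115 − 37)/5.7 ≈ 13.6842.
High-quality type's separating payoff: 115 − 2.9 × a* = 115 − 2.9 × (115 − 37)/5.7 = 115 − 226.2/5.7 ≈ 75.316.
Pooling payoff: 0.17 × 115 + 0.83 × 37 = 50.26.
Difference: 75.316 − 50.26 = 25.056, i.e. 25.1 to one decimal place.
The high-quality type prefers to separate.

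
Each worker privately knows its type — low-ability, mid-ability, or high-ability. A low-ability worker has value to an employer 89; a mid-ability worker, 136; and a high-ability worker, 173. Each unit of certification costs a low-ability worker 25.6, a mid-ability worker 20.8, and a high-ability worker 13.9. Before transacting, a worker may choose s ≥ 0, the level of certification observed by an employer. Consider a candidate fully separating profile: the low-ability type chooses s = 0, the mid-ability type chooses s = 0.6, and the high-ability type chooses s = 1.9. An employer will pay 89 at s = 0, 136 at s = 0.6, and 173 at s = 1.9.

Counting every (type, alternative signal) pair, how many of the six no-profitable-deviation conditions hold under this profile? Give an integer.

3

High-ability (own payoff 173 − 13.9×1.9 = 146.59): to s=0 gives 89 → no gain ✓; to s=0.6 gives 136 − 13.9×0.6 = 127.66 → no gain ✓.
Mid-ability (own payoff 136 − 20.8×0.6 = 123.52): to s=0 gives 89 → no gain ✓; to s=1.9 gives 173 − 20.8×1.9 = 133.48 → profitable ✗.
Low-ability (own payoff 89): to s=0.6 gives 136 − 25.6×0.6 = 120.64 → profitable ✗; to s=1.9 gives 173 − 25.6×1.9 = 124.36 → profitable ✗.
3 of the 6 constraints hold; not an equilibrium.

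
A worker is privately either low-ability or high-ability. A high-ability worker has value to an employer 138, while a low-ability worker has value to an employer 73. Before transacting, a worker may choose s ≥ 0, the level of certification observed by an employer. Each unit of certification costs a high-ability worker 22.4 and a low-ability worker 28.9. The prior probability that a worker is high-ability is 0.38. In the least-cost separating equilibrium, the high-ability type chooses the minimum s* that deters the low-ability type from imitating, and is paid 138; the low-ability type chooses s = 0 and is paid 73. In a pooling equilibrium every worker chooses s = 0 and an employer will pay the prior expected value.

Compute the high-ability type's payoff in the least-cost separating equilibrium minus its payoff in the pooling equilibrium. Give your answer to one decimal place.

Least-cost separating signal: s* solves 73 = 138 − 28.9·s*, so s* = (138 − 73)/28.9 ≈ 2.2491.
High-ability type's separating payoff: 138 − 22.4 × s* = 138 − 22.4 × (138 − 73)/28.9 = 138 − 1456/28.9 ≈ 87.619.
Pooling payoff: 0.38 × 138 + 0.62 × 73 = 97.7.
Difference: 87.619 − 97.7 = -10.081, i.e. -10.1 to one decimal place.
The high-ability type would prefer the pooling outcome.

-10.1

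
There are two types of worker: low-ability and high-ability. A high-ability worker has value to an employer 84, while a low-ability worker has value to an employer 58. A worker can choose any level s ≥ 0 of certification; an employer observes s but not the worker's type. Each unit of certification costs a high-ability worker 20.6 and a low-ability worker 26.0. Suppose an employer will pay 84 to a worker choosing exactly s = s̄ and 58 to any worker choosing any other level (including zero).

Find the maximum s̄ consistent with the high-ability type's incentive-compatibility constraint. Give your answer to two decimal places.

1.26

Choosing s̄ yields the high-ability type 84 − 20.6·s̄; choosing zero yields 58.
The high-ability type is indifferent at 84 − 20.6·s̄ = 58, i.e. s̄ = (84 − 58) / 20.6 ≈ 1.26.
For any s̄ above 1.26 the high-ability type would rather pool at zero, so separation collapses.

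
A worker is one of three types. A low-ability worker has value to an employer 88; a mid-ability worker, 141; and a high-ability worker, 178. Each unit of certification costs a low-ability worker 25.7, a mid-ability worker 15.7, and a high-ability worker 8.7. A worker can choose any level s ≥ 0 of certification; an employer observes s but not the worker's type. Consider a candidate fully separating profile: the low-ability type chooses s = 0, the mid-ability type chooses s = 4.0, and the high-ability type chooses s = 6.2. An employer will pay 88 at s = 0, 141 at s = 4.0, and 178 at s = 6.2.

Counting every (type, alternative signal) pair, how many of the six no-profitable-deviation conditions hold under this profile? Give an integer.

4

Low-ability (own payoff 88): to s=4.0 gives 141 − 25.7×4.0 = 38.2 → no gain ✓; to s=6.2 gives 178 − 25.7×6.2 = 18.66 → no gain ✓.
High-ability (own payoff 178 − 8.7×6.2 = 124.06): to s=0 gives 88 → no gain ✓; to s=4.0 gives 141 − 8.7×4.0 = 106.2 → no gain ✓.
Mid-ability (own payoff 141 − 15.7×4.0 = 78.2): to s=0 gives 88 → profitable ✗; to s=6.2 gives 178 − 15.7×6.2 = 80.66 → profitable ✗.
4 of the 6 constraints hold; not an equilibrium.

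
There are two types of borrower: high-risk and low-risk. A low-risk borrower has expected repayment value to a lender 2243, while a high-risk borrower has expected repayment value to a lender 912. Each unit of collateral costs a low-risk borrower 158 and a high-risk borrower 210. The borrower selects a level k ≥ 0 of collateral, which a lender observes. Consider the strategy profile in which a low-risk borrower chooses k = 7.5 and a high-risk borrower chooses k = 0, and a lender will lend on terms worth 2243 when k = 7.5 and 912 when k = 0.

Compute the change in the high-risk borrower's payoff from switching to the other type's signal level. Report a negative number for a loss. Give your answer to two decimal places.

Playing k = 0 the high-risk borrower receives 912.
Deviating to k = 7.5 brings payment 2243 at cost 210 × 7.5 = 1575, netting 668.
Gain from deviating: 668 − 912 = -244.00.
The gain is negative, so the high-risk type's incentive-compatibility constraint is satisfied.

-244.00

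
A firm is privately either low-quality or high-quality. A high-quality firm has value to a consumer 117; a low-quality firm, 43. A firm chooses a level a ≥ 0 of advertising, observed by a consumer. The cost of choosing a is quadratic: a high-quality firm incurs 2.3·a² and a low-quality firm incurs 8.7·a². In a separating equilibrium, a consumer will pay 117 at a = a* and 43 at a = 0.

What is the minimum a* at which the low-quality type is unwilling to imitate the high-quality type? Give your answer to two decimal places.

The low-quality type at a = 0 receives 43; imitating at a* yields 117 − 8.7·a*².
Indifference: 43 = 117 − 8.7·a*², so a*² = (117 − 43) / 8.7 ≈ 8.5057.
a* = √8.5057 ≈ 2.92.

2.92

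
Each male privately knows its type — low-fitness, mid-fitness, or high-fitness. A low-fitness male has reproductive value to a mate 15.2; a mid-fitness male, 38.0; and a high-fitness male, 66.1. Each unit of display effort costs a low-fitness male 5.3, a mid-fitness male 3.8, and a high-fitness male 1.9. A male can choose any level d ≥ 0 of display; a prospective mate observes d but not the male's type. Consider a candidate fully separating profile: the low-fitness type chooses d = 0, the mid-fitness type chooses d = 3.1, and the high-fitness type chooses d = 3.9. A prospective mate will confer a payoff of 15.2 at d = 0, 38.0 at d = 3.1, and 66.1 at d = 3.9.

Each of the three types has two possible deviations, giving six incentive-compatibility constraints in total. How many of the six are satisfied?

Mid-fitness (own payoff 38.0 − 3.8×3.1 = 26.22): to d=0 gives 15.2 → no gain ✓; to d=3.9 gives 66.1 − 3.8×3.9 = 51.28 → profitable ✗.
Low-fitness (own payoff 15.2): to d=3.1 gives 38.0 − 5.3×3.1 = 21.57 → profitable ✗; to d=3.9 gives 66.1 − 5.3×3.9 = 45.43 → profitable ✗.
High-fitness (own payoff 66.1 − 1.9×3.9 = 58.69): to d=0 gives 15.2 → no gain ✓; to d=3.1 gives 38.0 − 1.9×3.1 = 32.11 → no gain ✓.
3 of the 6 constraints hold; not an equilibrium.

3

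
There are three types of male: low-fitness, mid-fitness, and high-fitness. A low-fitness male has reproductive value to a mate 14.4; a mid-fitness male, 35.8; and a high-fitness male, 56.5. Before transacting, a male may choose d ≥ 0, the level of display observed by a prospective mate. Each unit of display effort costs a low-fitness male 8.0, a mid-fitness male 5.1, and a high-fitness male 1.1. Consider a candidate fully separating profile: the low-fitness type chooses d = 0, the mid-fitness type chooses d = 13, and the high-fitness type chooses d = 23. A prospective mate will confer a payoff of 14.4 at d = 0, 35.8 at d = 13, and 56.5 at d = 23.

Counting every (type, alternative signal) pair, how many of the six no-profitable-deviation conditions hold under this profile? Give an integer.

High-fitness (own payoff 56.5 − 1.1×23 = 31.2): to d=0 gives 14.4 → no gain ✓; to d=13 gives 35.8 − 1.1×13 = 21.5 → no gain ✓.
Mid-fitness (own payoff 35.8 − 5.1×13 = -30.5): to d=0 gives 14.4 → profitable ✗; to d=23 gives 56.5 − 5.1×23 = -60.8 → no gain ✓.
Low-fitness (own payoff 14.4): to d=13 gives 35.8 − 8.0×13 = -68.2 → no gain ✓; to d=23 gives 56.5 − 8.0×23 = -127.5 → no gain ✓.
5 of the 6 constraints hold; not an equilibrium.

5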